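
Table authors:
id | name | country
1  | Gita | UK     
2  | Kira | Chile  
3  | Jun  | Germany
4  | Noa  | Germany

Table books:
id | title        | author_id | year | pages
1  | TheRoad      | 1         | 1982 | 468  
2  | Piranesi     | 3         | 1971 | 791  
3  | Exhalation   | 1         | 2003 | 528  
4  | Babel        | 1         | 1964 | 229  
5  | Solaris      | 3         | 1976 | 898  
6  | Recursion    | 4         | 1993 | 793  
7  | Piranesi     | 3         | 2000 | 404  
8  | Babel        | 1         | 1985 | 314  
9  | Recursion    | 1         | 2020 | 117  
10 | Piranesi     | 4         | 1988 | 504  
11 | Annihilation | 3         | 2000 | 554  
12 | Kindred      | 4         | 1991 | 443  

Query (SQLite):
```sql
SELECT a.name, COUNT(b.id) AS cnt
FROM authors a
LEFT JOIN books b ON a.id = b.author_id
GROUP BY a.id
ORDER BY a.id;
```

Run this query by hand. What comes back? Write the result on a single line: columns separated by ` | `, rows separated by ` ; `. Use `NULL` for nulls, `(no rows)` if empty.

Gita | 5 ; Kira | 0 ; Jun | 4 ; Noa | 3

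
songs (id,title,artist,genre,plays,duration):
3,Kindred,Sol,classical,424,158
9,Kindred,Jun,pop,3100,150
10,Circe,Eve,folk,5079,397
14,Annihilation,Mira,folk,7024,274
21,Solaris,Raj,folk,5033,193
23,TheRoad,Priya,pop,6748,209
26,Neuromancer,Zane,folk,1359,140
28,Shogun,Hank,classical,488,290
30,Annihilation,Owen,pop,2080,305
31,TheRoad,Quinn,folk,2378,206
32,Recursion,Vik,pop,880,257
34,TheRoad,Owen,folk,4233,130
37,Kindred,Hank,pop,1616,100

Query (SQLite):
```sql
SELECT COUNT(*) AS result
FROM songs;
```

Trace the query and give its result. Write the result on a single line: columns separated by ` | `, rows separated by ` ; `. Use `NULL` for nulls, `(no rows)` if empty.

13

All plays values: [424, 3100, 5079, 7024, 5033, 6748, 1359, 488, 2080, 2378, 880, 4233, 1616].
COUNT(*) counts rows → 13.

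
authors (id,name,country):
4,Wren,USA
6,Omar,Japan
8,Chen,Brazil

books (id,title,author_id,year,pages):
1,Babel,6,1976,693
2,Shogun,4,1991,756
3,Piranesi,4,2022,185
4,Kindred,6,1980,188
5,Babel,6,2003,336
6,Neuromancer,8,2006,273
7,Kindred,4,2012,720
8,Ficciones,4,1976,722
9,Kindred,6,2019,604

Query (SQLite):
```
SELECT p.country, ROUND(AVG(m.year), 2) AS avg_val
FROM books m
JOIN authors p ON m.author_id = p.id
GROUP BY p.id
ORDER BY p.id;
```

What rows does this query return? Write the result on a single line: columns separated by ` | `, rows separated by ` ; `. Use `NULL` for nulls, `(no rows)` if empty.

Join each books row to its authors via author_id.
Group joined rows by authors.id; compute ROUND(AVG(m.year), 2) per group.
  4: ids {2, 3, 7, 8} → ROUND(AVG(m.year), 2)=2000.25
  6: ids {1, 4, 5, 9} → ROUND(AVG(m.year), 2)=1994.5
  8: ids {6} → ROUND(AVG(m.year), 2)=2006

USA | 2000.25 ; Japan | 1994.5 ; Brazil | 2006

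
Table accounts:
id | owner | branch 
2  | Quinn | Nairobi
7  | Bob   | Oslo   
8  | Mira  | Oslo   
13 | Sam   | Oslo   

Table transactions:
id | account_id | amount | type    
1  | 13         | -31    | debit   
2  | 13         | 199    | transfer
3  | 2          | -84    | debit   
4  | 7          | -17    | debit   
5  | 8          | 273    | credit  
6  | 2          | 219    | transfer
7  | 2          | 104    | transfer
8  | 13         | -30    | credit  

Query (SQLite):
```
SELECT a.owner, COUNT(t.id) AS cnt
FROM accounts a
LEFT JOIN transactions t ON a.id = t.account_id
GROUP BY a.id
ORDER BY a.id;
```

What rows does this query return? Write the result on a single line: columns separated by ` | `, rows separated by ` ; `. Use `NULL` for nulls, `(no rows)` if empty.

LEFT JOIN keeps every accounts row; unmatched ones get NULL for transactions columns.
Group by accounts.id and compute COUNT(t.id). COUNT(col) of an all-NULL group is 0.
  2: ids {3, 6, 7} → COUNT(t.id)=3
  7: ids {4} → COUNT(t.id)=1
  8: ids {5} → COUNT(t.id)=1
  13: ids {1, 2, 8} → COUNT(t.id)=3

Quinn | 3 ; Bob | 1 ; Mira | 1 ; Sam | 3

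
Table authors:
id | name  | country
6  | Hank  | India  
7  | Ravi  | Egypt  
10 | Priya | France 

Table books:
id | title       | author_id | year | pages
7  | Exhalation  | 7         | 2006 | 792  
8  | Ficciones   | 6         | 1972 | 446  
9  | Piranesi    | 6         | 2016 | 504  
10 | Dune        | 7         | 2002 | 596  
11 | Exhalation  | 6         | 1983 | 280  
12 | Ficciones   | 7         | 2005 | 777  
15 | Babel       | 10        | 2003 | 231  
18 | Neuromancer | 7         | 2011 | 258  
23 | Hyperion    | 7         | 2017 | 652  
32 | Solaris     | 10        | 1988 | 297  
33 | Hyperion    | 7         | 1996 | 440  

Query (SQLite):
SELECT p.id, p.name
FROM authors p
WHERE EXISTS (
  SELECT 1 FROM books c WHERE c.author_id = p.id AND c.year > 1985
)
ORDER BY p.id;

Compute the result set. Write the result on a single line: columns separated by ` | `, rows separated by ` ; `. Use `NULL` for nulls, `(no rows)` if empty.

6 | Hank ; 7 | Ravi ; 10 | Priya

For each authors row, check whether any books with matching author_id has year > 1985.
Keep rows where that is true.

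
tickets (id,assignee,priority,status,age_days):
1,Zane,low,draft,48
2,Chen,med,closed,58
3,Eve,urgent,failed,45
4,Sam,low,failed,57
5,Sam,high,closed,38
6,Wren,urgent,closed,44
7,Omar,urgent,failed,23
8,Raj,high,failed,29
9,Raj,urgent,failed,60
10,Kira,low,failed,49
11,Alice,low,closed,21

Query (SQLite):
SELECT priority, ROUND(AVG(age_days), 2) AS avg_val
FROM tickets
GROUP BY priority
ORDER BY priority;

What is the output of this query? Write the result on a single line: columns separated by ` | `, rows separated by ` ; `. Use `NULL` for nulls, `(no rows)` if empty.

Partition tickets by priority; compute ROUND(AVG(age_days), 2) within each group.
  high: ids {5, 8} → ROUND(AVG(age_days), 2)=33.5
  low: ids {1, 4, 10, 11} → ROUND(AVG(age_days), 2)=43.75
  med: ids {2} → ROUND(AVG(age_days), 2)=58
  urgent: ids {3, 6, 7, 9} → ROUND(AVG(age_days), 2)=43

high | 33.5 ; low | 43.75 ; med | 58 ; urgent | 43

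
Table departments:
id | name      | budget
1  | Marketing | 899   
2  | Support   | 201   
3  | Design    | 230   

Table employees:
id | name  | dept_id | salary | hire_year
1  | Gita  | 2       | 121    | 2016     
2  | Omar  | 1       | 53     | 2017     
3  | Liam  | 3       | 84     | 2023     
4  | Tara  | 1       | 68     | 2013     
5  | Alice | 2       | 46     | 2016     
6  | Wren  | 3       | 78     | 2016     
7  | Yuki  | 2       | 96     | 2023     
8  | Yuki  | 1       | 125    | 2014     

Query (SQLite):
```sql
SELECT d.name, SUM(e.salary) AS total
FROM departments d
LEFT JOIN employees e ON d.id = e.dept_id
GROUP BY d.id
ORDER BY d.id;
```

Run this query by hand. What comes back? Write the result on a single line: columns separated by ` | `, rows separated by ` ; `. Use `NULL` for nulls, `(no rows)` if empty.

LEFT JOIN keeps every departments row; unmatched ones get NULL for employees columns.
Group by departments.id and compute SUM(e.salary). SUM over an all-NULL group is NULL.
  1: ids {2, 4, 8} → SUM(e.salary)=246
  2: ids {1, 5, 7} → SUM(e.salary)=263
  3: ids {3, 6} → SUM(e.salary)=162

Marketing | 246 ; Support | 263 ; Design | 162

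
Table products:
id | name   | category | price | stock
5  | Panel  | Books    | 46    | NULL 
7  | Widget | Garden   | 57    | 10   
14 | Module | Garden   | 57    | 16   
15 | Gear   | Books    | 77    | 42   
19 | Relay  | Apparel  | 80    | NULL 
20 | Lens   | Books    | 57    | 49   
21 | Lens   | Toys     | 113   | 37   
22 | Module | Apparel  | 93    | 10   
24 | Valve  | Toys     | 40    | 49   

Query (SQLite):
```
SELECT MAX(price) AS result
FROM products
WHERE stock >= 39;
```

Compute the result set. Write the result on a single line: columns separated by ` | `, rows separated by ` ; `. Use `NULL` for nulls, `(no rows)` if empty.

77

Rows where stock >= 39 → price values: [77, 57, 40].
MAX of non-NULL values = 77.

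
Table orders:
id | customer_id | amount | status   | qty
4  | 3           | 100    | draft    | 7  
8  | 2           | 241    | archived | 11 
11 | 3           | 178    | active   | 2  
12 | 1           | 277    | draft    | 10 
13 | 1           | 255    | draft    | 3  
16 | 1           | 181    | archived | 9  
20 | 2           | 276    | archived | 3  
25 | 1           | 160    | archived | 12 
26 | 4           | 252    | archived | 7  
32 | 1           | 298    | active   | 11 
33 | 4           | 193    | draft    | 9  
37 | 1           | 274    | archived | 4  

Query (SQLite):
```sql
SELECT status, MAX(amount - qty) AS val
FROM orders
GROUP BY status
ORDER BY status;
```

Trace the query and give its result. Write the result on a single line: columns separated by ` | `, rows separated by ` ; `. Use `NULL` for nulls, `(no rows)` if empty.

For each row compute amount - qty.
Group by status; take MAX of the expression per group.
  active: ids {11, 32} → MAX(amount - qty)=287
  archived: ids {8, 16, 20, 25, 26, 37} → MAX(amount - qty)=273
  draft: ids {4, 12, 13, 33} → MAX(amount - qty)=267

active | 287 ; archived | 273 ; draft | 267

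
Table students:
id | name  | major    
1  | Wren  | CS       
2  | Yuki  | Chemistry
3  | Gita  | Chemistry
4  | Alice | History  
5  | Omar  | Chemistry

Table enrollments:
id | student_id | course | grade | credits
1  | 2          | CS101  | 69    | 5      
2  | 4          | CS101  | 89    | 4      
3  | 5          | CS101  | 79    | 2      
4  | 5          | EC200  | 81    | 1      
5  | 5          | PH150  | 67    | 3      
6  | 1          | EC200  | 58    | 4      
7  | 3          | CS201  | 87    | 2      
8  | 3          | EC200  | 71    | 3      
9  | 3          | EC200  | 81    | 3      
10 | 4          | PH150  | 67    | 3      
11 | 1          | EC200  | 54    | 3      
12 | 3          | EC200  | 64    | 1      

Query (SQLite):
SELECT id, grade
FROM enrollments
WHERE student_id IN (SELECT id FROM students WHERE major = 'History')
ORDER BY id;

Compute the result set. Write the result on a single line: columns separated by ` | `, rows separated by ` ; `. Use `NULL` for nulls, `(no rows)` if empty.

Inner query: students.id where major = 'History'.
Outer: keep enrollments rows whose student_id is in that set.
Inner query → {4}

2 | 89 ; 10 | 67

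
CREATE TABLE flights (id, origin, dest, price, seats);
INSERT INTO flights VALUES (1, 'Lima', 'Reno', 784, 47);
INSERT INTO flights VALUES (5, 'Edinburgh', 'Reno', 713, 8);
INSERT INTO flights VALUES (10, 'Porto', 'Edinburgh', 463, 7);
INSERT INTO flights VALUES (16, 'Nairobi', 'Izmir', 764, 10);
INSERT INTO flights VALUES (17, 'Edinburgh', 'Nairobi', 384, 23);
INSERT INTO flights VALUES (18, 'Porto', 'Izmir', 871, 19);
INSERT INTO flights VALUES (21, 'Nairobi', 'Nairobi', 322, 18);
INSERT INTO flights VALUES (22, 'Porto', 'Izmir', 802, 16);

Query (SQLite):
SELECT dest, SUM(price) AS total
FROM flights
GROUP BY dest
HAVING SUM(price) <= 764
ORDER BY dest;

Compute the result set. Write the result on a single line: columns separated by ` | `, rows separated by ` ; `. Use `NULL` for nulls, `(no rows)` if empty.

Partition flights by dest; compute SUM(price) within each group.
HAVING: keep groups where SUM(price) <= 764.
  Edinburgh: ids {10} → SUM(price)=463
  Izmir: ids {16, 18, 22} → SUM(price)=2437
  Nairobi: ids {17, 21} → SUM(price)=706
  Reno: ids {1, 5} → SUM(price)=1497

Edinburgh | 463 ; Nairobi | 706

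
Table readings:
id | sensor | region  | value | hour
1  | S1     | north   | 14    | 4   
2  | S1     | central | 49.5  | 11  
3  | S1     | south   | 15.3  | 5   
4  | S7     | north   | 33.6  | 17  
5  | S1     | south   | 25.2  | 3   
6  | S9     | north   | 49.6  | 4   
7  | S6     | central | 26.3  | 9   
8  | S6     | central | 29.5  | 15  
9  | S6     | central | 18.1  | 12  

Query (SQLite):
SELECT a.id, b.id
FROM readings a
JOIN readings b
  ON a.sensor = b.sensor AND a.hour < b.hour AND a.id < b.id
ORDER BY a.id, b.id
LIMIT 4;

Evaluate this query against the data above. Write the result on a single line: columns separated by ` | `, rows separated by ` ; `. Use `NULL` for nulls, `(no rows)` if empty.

1 | 2 ; 1 | 3 ; 7 | 8 ; 7 | 9

Pairs (a,b) with same sensor, a.hour < b.hour, a.id < b.id.
sensor groups: S1:{1,2,3,5} S6:{7,8,9} S7:{4} S9:{6}
Ordered by (a.id, b.id); first 4.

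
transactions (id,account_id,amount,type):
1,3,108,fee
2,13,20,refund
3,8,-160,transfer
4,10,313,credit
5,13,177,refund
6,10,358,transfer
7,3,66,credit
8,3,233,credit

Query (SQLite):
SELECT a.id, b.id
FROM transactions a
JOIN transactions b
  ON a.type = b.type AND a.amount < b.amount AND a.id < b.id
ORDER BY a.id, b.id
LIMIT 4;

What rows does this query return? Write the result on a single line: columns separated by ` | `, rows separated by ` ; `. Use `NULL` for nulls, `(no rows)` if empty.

2 | 5 ; 3 | 6 ; 7 | 8

Pairs (a,b) with same type, a.amount < b.amount, a.id < b.id.
type groups: credit:{4,7,8} fee:{1} refund:{2,5} transfer:{3,6}
Ordered by (a.id, b.id); first 4.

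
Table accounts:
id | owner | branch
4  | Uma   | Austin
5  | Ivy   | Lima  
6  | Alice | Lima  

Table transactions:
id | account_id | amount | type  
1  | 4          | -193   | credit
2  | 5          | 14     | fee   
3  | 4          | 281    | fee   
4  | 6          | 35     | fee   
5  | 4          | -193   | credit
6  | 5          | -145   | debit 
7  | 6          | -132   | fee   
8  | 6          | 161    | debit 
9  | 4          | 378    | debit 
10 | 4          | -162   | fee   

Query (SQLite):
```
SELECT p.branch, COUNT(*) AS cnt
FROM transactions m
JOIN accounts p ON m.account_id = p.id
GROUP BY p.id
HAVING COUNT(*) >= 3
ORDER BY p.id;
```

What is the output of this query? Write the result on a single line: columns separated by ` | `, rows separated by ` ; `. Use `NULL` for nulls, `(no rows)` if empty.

Austin | 5 ; Lima | 3

Join each transactions row to its accounts via account_id.
Group joined rows by accounts.id; compute COUNT(*) per group.
HAVING: keep groups with count ≥ 3.
  4: ids {1, 3, 5, 9, 10} → COUNT(*)=5
  5: ids {2, 6} → COUNT(*)=2
  6: ids {4, 7, 8} → COUNT(*)=3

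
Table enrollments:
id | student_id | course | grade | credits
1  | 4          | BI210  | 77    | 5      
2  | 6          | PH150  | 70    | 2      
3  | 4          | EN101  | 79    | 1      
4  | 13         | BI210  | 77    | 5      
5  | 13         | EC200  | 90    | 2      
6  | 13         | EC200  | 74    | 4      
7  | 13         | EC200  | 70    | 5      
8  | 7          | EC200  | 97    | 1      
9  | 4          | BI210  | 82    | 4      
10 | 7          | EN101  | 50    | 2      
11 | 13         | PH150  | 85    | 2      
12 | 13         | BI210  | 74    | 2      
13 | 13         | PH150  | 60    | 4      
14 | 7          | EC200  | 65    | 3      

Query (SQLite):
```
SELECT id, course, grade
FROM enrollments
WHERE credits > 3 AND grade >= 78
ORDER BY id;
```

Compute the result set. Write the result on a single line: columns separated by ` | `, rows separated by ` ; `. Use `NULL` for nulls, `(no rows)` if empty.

9 | BI210 | 82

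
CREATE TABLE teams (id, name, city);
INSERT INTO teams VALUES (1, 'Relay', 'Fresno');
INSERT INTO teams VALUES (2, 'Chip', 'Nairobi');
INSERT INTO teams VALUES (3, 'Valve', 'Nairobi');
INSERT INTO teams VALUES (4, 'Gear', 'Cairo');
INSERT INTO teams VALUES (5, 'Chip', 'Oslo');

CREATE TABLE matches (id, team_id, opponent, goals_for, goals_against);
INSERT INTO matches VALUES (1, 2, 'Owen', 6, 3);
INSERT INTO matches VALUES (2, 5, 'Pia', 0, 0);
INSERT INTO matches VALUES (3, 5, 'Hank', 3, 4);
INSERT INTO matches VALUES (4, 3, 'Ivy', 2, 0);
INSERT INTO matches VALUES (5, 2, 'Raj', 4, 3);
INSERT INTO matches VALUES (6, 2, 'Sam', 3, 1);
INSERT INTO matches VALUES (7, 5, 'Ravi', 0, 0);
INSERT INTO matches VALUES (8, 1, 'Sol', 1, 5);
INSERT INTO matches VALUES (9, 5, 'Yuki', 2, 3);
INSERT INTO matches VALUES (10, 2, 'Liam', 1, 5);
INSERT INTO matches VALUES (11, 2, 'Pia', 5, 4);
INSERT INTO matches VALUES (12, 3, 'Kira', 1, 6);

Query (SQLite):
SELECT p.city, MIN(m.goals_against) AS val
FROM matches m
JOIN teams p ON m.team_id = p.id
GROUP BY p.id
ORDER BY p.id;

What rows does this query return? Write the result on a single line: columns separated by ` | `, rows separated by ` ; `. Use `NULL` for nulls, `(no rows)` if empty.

Join each matches row to its teams via team_id.
Group joined rows by teams.id; compute MIN(m.goals_against) per group.
  1: ids {8} → MIN(m.goals_against)=5
  2: ids {1, 5, 6, 10, 11} → MIN(m.goals_against)=1
  3: ids {4, 12} → MIN(m.goals_against)=0
  5: ids {2, 3, 7, 9} → MIN(m.goals_against)=0

Fresno | 5 ; Nairobi | 1 ; Nairobi | 0 ; Oslo | 0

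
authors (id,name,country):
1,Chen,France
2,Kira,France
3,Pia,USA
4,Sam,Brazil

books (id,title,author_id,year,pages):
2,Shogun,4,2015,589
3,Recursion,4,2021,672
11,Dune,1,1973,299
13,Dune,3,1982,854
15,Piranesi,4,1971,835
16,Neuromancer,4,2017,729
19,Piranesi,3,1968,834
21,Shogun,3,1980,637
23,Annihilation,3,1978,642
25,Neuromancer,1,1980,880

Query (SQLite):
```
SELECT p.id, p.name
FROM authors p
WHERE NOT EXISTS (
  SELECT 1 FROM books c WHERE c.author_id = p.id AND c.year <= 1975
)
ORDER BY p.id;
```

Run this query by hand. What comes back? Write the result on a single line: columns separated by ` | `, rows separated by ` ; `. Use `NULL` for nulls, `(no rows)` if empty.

For each authors row, check whether any books with matching author_id has year <= 1975.
Keep rows where that is false.

2 | Kira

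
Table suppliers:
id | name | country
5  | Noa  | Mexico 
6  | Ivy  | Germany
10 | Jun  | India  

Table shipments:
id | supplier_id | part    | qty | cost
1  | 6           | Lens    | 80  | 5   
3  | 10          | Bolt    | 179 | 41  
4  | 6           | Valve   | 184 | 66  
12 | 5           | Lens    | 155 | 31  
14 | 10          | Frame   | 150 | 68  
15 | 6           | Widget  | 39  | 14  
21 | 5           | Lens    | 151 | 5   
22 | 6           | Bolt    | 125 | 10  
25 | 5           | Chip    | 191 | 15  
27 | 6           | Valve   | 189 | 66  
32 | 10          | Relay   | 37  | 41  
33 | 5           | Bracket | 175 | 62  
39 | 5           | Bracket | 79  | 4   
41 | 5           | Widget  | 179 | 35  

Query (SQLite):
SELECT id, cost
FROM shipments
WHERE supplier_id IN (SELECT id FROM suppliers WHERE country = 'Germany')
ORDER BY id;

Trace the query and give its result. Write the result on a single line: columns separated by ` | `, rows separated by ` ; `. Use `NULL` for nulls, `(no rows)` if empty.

1 | 5 ; 4 | 66 ; 15 | 14 ; 22 | 10 ; 27 | 66

Inner query: suppliers.id where country = 'Germany'.
Outer: keep shipments rows whose supplier_id is in that set.
Inner query → {6}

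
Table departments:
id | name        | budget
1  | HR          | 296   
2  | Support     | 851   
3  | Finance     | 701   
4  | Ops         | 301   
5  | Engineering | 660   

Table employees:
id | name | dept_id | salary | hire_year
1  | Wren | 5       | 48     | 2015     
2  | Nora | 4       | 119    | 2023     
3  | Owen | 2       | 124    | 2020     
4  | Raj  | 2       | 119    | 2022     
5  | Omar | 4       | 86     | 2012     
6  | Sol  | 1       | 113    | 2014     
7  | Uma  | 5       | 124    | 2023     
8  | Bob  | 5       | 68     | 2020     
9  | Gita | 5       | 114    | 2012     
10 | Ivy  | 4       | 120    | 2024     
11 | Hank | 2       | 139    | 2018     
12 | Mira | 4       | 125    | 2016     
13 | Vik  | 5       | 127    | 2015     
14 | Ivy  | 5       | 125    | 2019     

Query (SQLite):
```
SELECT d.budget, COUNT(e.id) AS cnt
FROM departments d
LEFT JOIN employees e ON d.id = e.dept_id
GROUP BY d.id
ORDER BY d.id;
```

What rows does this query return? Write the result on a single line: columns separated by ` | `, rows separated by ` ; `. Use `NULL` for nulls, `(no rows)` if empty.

LEFT JOIN keeps every departments row; unmatched ones get NULL for employees columns.
Group by departments.id and compute COUNT(e.id). COUNT(col) of an all-NULL group is 0.
  1: ids {6} → COUNT(e.id)=1
  2: ids {3, 4, 11} → COUNT(e.id)=3
  3: ids {—} → COUNT(e.id)=0
  4: ids {2, 5, 10, 12} → COUNT(e.id)=4
  5: ids {1, 7, 8, 9, 13, 14} → COUNT(e.id)=6

296 | 1 ; 851 | 3 ; 701 | 0 ; 301 | 4 ; 660 | 6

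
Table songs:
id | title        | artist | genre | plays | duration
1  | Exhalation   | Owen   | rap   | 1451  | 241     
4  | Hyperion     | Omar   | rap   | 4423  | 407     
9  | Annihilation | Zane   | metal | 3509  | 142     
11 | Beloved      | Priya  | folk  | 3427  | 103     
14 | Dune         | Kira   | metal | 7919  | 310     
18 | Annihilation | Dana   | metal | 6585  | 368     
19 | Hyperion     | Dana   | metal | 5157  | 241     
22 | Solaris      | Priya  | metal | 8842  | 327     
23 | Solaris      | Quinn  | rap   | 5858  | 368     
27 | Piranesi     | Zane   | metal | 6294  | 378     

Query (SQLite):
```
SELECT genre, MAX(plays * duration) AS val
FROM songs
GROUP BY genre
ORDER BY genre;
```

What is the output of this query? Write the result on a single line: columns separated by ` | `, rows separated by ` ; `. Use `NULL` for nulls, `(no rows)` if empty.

folk | 352981 ; metal | 2891334 ; rap | 2155744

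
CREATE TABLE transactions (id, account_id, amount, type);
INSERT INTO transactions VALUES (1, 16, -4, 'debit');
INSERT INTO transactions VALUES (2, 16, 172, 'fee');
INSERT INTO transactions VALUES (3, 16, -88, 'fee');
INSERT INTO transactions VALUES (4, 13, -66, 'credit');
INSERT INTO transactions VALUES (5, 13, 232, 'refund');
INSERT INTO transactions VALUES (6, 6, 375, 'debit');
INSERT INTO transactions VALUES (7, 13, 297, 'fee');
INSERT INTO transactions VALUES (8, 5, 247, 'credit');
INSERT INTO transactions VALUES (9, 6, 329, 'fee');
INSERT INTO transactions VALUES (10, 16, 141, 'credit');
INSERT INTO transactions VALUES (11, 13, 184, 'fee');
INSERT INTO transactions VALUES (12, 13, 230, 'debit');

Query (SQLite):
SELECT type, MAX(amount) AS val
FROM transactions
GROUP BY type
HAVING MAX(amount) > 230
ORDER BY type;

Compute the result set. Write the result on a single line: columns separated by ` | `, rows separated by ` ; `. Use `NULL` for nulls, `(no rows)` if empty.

credit | 247 ; debit | 375 ; fee | 329 ; refund | 232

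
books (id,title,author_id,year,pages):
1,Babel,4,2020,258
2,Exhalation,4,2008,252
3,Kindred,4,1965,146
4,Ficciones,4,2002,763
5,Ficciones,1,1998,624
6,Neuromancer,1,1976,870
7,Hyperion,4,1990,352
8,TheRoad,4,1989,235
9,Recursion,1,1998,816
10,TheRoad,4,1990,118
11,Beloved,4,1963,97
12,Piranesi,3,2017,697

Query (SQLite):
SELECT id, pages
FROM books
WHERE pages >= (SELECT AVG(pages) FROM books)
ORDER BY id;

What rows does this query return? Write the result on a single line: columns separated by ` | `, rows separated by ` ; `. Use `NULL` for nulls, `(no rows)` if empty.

4 | 763 ; 5 | 624 ; 6 | 870 ; 9 | 816 ; 12 | 697

Scalar subquery: AVG(pages) over all books rows = 435.666667 (≈; comparison uses full precision).
Keep rows where pages >= that value.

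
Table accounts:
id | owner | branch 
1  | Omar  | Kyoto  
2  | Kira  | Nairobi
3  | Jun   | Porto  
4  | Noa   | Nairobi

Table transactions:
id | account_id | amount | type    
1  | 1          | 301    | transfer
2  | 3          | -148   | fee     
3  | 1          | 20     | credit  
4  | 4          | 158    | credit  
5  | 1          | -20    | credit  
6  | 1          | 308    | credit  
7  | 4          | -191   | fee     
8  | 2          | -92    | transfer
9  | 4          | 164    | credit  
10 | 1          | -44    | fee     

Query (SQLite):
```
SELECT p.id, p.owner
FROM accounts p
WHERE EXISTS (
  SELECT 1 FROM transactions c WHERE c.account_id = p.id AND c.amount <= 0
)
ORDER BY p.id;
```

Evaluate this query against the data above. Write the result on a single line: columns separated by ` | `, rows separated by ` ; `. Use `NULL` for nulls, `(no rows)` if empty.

1 | Omar ; 2 | Kira ; 3 | Jun ; 4 | Noa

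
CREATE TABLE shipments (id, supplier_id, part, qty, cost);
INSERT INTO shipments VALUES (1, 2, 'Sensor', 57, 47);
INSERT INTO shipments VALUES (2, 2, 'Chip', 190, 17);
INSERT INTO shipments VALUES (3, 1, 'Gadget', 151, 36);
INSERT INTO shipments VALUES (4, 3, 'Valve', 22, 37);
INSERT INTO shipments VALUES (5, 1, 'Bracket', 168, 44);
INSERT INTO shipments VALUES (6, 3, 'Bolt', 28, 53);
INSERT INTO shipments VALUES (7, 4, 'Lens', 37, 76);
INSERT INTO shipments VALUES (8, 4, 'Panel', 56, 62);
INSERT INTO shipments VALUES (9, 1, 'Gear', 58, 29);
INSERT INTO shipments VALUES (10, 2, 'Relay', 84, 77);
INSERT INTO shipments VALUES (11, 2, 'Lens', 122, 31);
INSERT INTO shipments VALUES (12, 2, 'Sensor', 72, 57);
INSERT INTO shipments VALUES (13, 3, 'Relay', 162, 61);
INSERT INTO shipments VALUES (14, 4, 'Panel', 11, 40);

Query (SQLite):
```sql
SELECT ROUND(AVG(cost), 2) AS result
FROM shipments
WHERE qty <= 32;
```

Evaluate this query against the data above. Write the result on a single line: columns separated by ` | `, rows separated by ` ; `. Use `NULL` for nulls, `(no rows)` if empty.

43.33

Rows where qty <= 32 → cost values: [37, 53, 40].
AVG = 130 / 3 (rounded to 2 dp).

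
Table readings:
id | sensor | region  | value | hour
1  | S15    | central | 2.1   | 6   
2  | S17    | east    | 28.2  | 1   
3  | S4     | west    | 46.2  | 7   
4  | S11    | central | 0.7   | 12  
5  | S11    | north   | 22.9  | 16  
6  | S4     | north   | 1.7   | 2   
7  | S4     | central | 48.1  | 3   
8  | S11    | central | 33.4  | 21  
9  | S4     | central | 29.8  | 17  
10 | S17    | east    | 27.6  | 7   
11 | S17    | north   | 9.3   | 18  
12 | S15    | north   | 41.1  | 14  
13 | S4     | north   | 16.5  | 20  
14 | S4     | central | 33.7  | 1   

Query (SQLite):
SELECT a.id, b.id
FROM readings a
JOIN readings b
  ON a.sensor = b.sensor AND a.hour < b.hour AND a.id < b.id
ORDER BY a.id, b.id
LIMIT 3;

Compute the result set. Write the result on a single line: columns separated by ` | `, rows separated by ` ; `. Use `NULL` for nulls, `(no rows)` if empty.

Pairs (a,b) with same sensor, a.hour < b.hour, a.id < b.id.
sensor groups: S11:{4,5,8} S15:{1,12} S17:{2,10,11} S4:{3,6,7,9,13,14}
Ordered by (a.id, b.id); first 3.

1 | 12 ; 2 | 10 ; 2 | 11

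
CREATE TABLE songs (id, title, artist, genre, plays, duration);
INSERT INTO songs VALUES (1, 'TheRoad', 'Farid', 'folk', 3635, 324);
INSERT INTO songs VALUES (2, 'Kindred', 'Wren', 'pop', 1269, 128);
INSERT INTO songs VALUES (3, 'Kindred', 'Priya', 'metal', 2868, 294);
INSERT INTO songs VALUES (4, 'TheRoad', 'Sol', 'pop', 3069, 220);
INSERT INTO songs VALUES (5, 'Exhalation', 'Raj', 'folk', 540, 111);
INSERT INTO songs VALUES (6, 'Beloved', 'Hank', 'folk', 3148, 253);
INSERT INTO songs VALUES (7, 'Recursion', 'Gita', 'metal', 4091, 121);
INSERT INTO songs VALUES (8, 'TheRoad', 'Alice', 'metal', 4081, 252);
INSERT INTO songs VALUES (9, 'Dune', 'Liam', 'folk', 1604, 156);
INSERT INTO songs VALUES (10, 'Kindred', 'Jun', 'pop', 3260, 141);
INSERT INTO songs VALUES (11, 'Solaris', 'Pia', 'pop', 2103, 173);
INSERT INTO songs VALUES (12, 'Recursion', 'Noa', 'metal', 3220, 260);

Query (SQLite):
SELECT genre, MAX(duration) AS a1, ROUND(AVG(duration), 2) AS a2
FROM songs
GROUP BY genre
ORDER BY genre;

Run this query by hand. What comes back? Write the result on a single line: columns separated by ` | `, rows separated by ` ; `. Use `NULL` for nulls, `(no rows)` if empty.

folk | 324 | 211 ; metal | 294 | 231.75 ; pop | 220 | 165.5

Group songs by genre.
Per group compute: MAX(duration), ROUND(AVG(duration), 2).
  folk: ids {1, 5, 6, 9} → MAX(duration)=324, ROUND(AVG(duration), 2)=211
  metal: ids {3, 7, 8, 12} → MAX(duration)=294, ROUND(AVG(duration), 2)=231.75
  pop: ids {2, 4, 10, 11} → MAX(duration)=220, ROUND(AVG(duration), 2)=165.5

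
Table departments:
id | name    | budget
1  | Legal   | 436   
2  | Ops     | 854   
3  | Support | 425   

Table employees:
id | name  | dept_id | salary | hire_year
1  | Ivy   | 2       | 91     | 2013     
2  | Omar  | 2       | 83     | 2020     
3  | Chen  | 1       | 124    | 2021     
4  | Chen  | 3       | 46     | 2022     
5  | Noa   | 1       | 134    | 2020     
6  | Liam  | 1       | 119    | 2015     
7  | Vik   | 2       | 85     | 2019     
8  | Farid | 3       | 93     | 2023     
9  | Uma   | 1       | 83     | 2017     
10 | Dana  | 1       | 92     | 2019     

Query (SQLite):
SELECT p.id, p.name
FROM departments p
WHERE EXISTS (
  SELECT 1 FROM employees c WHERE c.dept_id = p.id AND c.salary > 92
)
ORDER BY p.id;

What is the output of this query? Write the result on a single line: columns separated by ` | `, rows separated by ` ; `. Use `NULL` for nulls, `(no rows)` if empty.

1 | Legal ; 3 | Support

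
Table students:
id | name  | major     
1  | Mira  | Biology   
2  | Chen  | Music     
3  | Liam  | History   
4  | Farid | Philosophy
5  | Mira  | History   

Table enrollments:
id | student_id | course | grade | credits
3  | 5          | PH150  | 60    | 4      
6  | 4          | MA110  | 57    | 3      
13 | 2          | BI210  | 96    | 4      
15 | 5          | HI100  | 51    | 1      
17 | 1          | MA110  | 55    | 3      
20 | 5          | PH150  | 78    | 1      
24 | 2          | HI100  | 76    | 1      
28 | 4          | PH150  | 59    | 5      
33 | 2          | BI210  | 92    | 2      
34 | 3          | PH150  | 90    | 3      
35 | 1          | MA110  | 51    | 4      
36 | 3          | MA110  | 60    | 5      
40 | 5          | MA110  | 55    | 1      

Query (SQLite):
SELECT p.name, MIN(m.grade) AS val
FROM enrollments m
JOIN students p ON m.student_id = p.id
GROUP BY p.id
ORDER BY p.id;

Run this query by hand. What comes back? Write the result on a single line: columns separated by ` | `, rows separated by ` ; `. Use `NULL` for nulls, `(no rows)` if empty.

Mira | 51 ; Chen | 76 ; Liam | 60 ; Farid | 57 ; Mira | 51

Join each enrollments row to its students via student_id.
Group joined rows by students.id; compute MIN(m.grade) per group.
  1: ids {17, 35} → MIN(m.grade)=51
  2: ids {13, 24, 33} → MIN(m.grade)=76
  3: ids {34, 36} → MIN(m.grade)=60
  4: ids {6, 28} → MIN(m.grade)=57
  5: ids {3, 15, 20, 40} → MIN(m.grade)=51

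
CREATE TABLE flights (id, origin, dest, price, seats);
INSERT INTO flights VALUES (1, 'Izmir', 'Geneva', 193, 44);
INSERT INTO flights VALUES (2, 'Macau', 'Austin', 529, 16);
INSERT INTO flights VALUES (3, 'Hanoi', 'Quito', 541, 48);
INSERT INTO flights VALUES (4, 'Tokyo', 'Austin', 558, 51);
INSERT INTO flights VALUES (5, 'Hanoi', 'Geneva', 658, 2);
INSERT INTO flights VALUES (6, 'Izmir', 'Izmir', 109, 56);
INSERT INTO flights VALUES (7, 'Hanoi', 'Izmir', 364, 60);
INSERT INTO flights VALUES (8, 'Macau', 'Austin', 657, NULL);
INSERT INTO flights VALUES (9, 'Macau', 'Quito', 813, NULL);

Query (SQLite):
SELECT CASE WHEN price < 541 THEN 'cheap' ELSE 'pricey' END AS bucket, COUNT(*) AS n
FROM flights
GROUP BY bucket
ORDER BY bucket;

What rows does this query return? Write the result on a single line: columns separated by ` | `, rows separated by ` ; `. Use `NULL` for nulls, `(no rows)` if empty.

cheap | 4 ; pricey | 5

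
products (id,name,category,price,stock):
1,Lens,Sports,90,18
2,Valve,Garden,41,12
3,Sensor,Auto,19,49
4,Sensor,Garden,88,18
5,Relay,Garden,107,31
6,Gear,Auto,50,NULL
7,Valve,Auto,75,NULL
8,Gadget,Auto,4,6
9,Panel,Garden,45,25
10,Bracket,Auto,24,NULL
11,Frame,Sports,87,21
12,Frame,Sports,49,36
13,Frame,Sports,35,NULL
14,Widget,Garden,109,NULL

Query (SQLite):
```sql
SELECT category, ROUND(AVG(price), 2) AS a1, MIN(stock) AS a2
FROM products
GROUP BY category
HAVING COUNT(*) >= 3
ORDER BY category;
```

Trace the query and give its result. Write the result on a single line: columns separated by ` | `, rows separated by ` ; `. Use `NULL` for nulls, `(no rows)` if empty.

Auto | 34.4 | 6 ; Garden | 78 | 12 ; Sports | 65.25 | 18

Group products by category.
Per group compute: ROUND(AVG(price), 2), MIN(stock).
HAVING: drop groups with fewer than 3 rows.
  Auto: ids {3, 6, 7, 8, 10} → ROUND(AVG(price), 2)=34.4, MIN(stock)=6
  Garden: ids {2, 4, 5, 9, 14} → ROUND(AVG(price), 2)=78, MIN(stock)=12
  Sports: ids {1, 11, 12, 13} → ROUND(AVG(price), 2)=65.25, MIN(stock)=18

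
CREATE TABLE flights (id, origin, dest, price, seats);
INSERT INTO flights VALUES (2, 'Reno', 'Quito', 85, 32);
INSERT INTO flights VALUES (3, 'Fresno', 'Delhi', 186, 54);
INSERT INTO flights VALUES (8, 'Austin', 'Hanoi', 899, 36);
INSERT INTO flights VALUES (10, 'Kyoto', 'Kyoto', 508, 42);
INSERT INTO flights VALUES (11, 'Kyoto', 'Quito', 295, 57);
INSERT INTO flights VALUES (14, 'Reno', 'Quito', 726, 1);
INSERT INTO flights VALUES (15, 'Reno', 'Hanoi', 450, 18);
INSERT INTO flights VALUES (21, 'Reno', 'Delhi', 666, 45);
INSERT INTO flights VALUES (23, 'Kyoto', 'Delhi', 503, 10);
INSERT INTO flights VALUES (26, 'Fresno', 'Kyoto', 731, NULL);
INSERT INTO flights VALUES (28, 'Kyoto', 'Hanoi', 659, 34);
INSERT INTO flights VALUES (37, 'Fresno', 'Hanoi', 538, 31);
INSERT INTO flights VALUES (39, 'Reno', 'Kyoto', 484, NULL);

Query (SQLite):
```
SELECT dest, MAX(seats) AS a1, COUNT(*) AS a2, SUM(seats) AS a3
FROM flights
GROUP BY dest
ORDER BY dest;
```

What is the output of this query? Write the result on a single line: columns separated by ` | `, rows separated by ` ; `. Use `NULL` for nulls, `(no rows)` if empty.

Group flights by dest.
Per group compute: MAX(seats), COUNT(*), SUM(seats).
  Delhi: ids {3, 21, 23} → MAX(seats)=54, COUNT(*)=3, SUM(seats)=109
  Hanoi: ids {8, 15, 28, 37} → MAX(seats)=36, COUNT(*)=4, SUM(seats)=119
  Kyoto: ids {10, 26, 39} → MAX(seats)=42, COUNT(*)=3, SUM(seats)=42
  Quito: ids {2, 11, 14} → MAX(seats)=57, COUNT(*)=3, SUM(seats)=90

Delhi | 54 | 3 | 109 ; Hanoi | 36 | 4 | 119 ; Kyoto | 42 | 3 | 42 ; Quito | 57 | 3 | 90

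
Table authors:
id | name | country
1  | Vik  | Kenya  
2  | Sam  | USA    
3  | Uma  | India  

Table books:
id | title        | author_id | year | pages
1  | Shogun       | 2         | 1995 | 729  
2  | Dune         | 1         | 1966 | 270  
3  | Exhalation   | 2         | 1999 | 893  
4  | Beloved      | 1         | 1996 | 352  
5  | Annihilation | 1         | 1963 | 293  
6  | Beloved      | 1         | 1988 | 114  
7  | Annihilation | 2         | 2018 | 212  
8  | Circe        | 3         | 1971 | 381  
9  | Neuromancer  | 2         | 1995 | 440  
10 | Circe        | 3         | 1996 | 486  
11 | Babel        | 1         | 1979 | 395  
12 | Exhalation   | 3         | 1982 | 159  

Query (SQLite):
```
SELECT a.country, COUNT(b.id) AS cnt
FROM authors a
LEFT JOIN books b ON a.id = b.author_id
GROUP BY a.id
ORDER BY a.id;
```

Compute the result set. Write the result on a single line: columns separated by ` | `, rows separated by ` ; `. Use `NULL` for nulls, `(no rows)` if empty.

Kenya | 5 ; USA | 4 ; India | 3

LEFT JOIN keeps every authors row; unmatched ones get NULL for books columns.
Group by authors.id and compute COUNT(b.id). COUNT(col) of an all-NULL group is 0.
  1: ids {2, 4, 5, 6, 11} → COUNT(b.id)=5
  2: ids {1, 3, 7, 9} → COUNT(b.id)=4
  3: ids {8, 10, 12} → COUNT(b.id)=3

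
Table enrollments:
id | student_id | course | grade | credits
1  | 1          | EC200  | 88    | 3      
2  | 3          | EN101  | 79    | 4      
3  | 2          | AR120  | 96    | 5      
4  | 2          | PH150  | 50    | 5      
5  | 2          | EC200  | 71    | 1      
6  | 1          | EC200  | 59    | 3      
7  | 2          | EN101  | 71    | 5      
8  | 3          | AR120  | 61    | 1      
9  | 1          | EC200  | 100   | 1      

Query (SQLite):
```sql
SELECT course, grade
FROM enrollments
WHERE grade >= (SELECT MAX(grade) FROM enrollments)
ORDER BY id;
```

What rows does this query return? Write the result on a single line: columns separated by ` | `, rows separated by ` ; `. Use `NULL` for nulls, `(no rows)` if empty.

EC200 | 100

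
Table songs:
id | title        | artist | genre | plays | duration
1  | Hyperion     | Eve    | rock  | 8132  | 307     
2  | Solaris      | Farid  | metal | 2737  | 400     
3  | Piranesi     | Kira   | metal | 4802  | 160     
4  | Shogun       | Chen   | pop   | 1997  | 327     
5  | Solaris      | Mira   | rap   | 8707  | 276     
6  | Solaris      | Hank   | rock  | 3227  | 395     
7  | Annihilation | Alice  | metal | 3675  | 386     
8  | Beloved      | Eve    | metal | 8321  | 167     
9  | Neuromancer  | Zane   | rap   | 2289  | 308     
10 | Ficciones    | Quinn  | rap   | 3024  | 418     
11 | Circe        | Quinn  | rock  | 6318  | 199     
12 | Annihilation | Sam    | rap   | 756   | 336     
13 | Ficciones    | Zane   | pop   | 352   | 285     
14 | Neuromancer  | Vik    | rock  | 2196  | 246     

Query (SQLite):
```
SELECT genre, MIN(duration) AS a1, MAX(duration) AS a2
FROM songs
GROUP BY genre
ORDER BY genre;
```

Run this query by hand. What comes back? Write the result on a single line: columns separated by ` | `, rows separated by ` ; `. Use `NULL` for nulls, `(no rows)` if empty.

Group songs by genre.
Per group compute: MIN(duration), MAX(duration).
  metal: ids {2, 3, 7, 8} → MIN(duration)=160, MAX(duration)=400
  pop: ids {4, 13} → MIN(duration)=285, MAX(duration)=327
  rap: ids {5, 9, 10, 12} → MIN(duration)=276, MAX(duration)=418
  rock: ids {1, 6, 11, 14} → MIN(duration)=199, MAX(duration)=395

metal | 160 | 400 ; pop | 285 | 327 ; rap | 276 | 418 ; rock | 199 | 395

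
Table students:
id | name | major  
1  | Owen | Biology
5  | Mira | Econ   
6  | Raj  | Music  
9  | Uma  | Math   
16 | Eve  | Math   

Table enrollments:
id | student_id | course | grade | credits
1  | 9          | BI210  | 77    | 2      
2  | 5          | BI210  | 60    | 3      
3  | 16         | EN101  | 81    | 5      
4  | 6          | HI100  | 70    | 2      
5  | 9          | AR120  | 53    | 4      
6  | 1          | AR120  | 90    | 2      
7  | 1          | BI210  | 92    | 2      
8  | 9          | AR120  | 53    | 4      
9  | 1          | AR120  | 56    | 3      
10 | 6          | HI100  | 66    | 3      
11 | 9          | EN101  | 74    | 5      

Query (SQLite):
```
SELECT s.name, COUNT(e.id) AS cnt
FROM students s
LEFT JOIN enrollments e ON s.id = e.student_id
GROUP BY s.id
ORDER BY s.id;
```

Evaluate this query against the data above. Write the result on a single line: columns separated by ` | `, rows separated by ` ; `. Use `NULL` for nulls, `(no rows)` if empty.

Owen | 3 ; Mira | 1 ; Raj | 2 ; Uma | 4 ; Eve | 1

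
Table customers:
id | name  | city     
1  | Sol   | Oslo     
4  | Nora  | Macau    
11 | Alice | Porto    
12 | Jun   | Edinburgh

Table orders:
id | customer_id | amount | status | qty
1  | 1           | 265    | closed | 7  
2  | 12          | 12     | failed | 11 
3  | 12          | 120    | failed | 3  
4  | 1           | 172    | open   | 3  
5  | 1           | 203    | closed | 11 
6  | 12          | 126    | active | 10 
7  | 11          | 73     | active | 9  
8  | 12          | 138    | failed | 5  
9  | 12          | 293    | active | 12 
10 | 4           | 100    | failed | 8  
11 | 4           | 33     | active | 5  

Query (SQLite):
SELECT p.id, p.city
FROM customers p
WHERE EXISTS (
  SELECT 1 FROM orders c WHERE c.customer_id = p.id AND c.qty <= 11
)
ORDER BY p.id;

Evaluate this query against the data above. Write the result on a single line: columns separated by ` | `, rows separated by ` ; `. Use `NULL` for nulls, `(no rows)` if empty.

For each customers row, check whether any orders with matching customer_id has qty <= 11.
Keep rows where that is true.

1 | Oslo ; 4 | Macau ; 11 | Porto ; 12 | Edinburgh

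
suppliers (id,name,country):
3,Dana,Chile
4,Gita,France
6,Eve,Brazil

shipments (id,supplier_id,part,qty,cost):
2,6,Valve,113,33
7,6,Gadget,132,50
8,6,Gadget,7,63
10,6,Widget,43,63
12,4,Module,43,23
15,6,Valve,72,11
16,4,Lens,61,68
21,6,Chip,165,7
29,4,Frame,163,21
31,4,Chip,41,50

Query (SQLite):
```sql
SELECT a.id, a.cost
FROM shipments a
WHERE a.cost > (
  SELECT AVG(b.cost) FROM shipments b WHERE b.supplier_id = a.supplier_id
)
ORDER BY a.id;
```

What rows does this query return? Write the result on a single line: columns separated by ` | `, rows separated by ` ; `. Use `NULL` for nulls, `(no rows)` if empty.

7 | 50 ; 8 | 63 ; 10 | 63 ; 16 | 68 ; 31 | 50

For each shipments row a, compute AVG(cost) over rows sharing a.supplier_id.
Keep row a if a.cost > that per-group AVG.
  supplier_id=4: AVG(cost) = 40.5
  supplier_id=6: AVG(cost) = 37.833333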